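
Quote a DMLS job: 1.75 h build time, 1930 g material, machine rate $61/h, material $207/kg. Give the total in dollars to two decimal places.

$506.26

Machine cost = 61 × 1.75 = $106.75.
Material cost: 207 × 1930/1000 → $399.51.
Total = 106.75 + 399.51 = $506.26.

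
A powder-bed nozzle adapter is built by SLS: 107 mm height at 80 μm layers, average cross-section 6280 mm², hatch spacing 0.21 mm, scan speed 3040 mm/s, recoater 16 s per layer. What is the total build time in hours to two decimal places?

9.60 hours

Layers = ⌈107/0.08⌉ = 1338.
Per-layer scan distance: 6280 / 0.21 → 29904.8 mm.
Laser time per layer = 29904.8 / 3040, so 9.8371 s.
Per-layer time = 9.8371 + 16 = 25.8371 s.
1338 layers × 25.8371 s/layer = 34570.0398 s, i.e. 9.60 hours.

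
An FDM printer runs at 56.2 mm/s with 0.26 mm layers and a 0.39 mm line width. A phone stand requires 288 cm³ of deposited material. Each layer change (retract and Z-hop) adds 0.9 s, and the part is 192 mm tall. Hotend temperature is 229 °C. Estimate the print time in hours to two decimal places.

14.22 hours

Line area = 0.26 × 0.39 = 0.1014 mm².
Path length: 288000 mm³ / 0.1014 mm² → 2840236.7 mm.
Time extruding = 2840236.7 / 56.2, so 50538 s.
Number of layers: 192 / 0.26 → 739 (rounded up).
Layer-change overhead = 739 × 0.9, so 665.1 s.
Altogether 50538 + 665.1 = 51203.1 s, i.e. 14.22 hours.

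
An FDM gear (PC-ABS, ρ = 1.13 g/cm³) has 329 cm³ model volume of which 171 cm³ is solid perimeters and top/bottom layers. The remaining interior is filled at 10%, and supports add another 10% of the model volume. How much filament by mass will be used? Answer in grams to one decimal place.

Volume inside the shell = 329 − 171 = 158 cm³.
Deposited infill = 0.10 × 158, so 15.8 cm³.
Support = 0.10 × 329 = 32.9 cm³.
Deposited volume: 171 + 15.8 + 32.9 → 219.7 cm³.
Mass: 219.7 × 1.13 → 248.261 g.

248.3 g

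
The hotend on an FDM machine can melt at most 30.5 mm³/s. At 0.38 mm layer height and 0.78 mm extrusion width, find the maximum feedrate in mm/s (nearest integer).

Bead cross-section = 0.38 × 0.78 = 0.2964 mm².
Max speed = 30.5 / 0.2964 = 102.90 ≈ 103 mm/s.

103 mm/s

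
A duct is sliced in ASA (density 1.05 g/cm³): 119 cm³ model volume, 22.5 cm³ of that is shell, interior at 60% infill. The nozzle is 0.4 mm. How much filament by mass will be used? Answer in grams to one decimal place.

Infill region: 119 − 22.5 → 96.5 cm³.
Infill deposited = 0.60 × 96.5 = 57.9 cm³.
Total printed volume = 22.5 + 57.9 = 80.4 cm³.
Mass: 80.4 × 1.05 → 84.42 g.

84.4 g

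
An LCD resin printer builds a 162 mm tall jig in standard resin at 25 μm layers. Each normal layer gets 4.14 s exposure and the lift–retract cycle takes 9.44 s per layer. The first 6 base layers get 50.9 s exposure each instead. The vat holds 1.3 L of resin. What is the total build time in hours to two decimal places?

24.52 hours

Number of layers: 162 / 0.025 → 6480 (rounded up).
Bottom layers: 6 × (50.9 + 9.44) → 362.04 s.
Regular layers: 6474 × (4.14 + 9.44) → 87916.92 s.
Sum: 362.04 + 87916.92 = 88278.96 s → 24.52 hours.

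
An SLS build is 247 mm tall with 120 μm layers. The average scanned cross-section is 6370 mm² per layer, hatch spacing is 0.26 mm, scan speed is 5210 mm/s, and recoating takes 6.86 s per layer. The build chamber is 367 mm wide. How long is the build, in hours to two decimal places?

6.61 hours

Layers = ⌈247/0.12⌉ = 2059.
Per-layer scan distance: 6370 / 0.26 → 24500 mm.
Laser time per layer: 24500 / 5210 → 4.7025 s.
Layer cycle = 4.7025 + 6.86 = 11.5625 s.
Build time = 2059 × 11.5625 = 23807.1875 s = 6.61 hours.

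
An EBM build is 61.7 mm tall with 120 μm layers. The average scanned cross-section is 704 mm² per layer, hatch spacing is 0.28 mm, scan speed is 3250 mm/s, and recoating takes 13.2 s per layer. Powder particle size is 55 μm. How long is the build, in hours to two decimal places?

2.00 hours

Layer count = ceil(61.7 / 0.12) = 515.
Scan path per layer: 704 / 0.28 → 2514.3 mm.
Scan time per layer = 2514.3 / 3250 = 0.7736 s.
Time per layer: 0.7736 + 13.2 → 13.9736 s.
Total: 515 × 13.9736 s = 7196.404 s → 2.00 hours.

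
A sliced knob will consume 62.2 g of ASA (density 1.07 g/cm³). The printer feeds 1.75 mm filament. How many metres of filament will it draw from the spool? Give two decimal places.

24.17 m

Volume = 62.2 g / 1.07 g·cm⁻³ = 58.1308 cm³ = 58130.8 mm³.
Filament cross-section = π × (1.75/2)² = 2.4053 mm².
Length = 58130.8 / 2.4053 = 24167.8 mm = 24.17 m.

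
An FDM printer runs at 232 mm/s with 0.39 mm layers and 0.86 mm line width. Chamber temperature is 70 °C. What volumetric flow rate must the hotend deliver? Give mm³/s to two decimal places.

77.81

A = 0.39 × 0.86, so 0.3354 mm².
Q = v·A = 232 × 0.3354 = 77.81 mm³/s.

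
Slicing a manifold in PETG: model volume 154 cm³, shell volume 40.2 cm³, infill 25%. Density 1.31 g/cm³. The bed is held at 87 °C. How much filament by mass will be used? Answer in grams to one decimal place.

Volume inside the shell: 154 − 40.2 → 113.8 cm³.
Deposited infill = 0.25 × 113.8 = 28.45 cm³.
Total printed volume = 40.2 + 28.45 = 68.65 cm³.
Mass = 68.65 × 1.31 = 89.9315 g.

89.9 g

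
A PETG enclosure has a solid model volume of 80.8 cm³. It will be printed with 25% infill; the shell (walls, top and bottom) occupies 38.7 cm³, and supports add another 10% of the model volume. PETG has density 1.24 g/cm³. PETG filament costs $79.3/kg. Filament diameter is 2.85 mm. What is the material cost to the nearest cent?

$5.63

Infill region: 80.8 − 38.7 → 42.1 cm³.
Deposited infill = 0.25 × 42.1, so 10.525 cm³.
Support = 0.10 × 80.8 = 8.08 cm³.
Deposited volume = 38.7 + 10.525 + 8.08 = 57.305 cm³.
Mass = 57.305 × 1.24 = 71.0582 g.
At $79.3/kg: 71.0582/1000 × 79.3 = $5.63.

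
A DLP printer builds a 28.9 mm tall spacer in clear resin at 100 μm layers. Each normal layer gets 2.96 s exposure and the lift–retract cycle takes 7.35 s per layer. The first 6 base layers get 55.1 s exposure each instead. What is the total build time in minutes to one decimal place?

54.9 minutes

Number of layers: 28.9 / 0.1 → 289 (rounded up).
Burn-in layers: 6 × (55.1 + 7.35) → 374.7 s.
Normal layers = 283 × (2.96 + 7.35) = 2917.73 s.
Sum: 374.7 + 2917.73 = 3292.43 s → 54.9 minutes.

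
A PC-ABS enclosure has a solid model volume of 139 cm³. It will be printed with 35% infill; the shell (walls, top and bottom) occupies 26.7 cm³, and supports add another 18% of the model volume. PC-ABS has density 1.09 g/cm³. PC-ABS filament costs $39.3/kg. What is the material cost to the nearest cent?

Volume inside the shell = 139 − 26.7 = 112.3 cm³.
Infill deposited = 0.35 × 112.3, so 39.305 cm³.
Support = 0.18 × 139, so 25.02 cm³.
Total printed volume = 26.7 + 39.305 + 25.02, so 91.025 cm³.
Mass = 91.025 × 1.09 = 99.21725 g.
At $39.3/kg: 99.21725/1000 × 39.3 = $3.90.

$3.90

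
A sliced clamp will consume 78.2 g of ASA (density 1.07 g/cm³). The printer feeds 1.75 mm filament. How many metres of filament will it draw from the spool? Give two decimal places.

30.38 m

Extruded volume: 78.2/1.07 = 73.0841 cm³ (73084.1 mm³).
A = π r² = π × 0.875² = 2.4053 mm².
L = V/A = 73084.1/2.4053 = 30384.61 mm → 30.38 m.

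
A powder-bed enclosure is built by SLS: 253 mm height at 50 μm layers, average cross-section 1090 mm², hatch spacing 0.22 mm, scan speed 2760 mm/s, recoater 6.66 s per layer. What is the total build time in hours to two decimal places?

Layer count = ceil(253 / 0.05) = 5060.
Scan path per layer = 1090 / 0.22, so 4954.5 mm.
Scan time per layer = 4954.5 / 2760 = 1.7951 s.
Time per layer = 1.7951 + 6.66, so 8.4551 s.
5060 layers × 8.4551 s/layer = 42782.806 s, i.e. 11.88 hours.

11.88 hours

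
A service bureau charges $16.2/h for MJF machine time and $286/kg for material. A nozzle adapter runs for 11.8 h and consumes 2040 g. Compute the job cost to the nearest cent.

$774.60

Time charge = 16.2 × 11.8, so $191.16.
Material charge = 286 × 2040/1000, so $583.44.
Total = 191.16 + 583.44 = $774.60.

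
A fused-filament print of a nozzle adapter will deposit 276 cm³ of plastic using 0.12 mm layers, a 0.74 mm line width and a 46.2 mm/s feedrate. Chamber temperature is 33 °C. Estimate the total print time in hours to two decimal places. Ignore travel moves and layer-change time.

Line area = 0.12 × 0.74, so 0.0888 mm².
Total extruded path = 276000/0.0888 = 3108108.1 mm.
Print-move time = 3108108.1 / 46.2 = 67275.1 s.
Converting: 67275.1 s = 18.69 hours.

18.69 hours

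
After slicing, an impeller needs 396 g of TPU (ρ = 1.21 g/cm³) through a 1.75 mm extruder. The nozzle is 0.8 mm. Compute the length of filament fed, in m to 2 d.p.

Extruded volume: 396/1.21 = 327.2727 cm³ (327272.7 mm³).
Cross-section of 1.75 mm filament: π·(1.75/2)² = 2.4053 mm².
Length = 327272.7 / 2.4053 = 136063.15 mm = 136.06 m.

136.06 m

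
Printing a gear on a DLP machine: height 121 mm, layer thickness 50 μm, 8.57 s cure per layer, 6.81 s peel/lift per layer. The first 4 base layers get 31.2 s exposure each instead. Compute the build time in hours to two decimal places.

Layers = ⌈121/0.05⌉ = 2420.
Base layers = 4 × (31.2 + 6.81), so 152.04 s.
Remaining layers = 2416 × (8.57 + 6.81), so 37158.08 s.
Total = 152.04 + 37158.08 = 37310.12 s = 10.36 hours.

10.36 hours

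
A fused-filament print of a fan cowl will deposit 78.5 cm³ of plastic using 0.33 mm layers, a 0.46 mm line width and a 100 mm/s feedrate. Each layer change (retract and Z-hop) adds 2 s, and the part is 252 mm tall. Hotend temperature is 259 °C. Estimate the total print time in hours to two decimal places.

1.86 hours

Extrusion cross-section = 0.33 × 0.46 = 0.1518 mm².
Toolpath length = 78.5 cm³ / 0.1518 mm² = 78500 / 0.1518 = 517127.8 mm.
Extrusion time = 517127.8 / 100 = 5171.3 s.
Layers = ⌈252/0.33⌉ = 764.
Non-print overhead = 764 × 2 = 1528 s.
Total = 5171.3 + 1528 = 6699.3 s = 1.86 hours.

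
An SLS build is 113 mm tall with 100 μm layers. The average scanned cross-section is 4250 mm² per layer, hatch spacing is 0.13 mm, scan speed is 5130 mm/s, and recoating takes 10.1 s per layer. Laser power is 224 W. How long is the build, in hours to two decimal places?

Layers = ⌈113/0.1⌉ = 1130.
Scan path per layer = 4250 / 0.13 = 32692.3 mm.
Laser time per layer: 32692.3 / 5130 → 6.3728 s.
Time per layer: 6.3728 + 10.1 → 16.4728 s.
Build time = 1130 × 16.4728 = 18614.264 s = 5.17 hours.

5.17 hours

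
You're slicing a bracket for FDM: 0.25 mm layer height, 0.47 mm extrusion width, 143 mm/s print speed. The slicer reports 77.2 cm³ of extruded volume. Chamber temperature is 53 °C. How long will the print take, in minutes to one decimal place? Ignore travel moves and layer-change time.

76.6 minutes

Line area: 0.25 × 0.47 → 0.1175 mm².
Total extruded path = 77200/0.1175 = 657021.3 mm.
Print-move time = 657021.3 / 143, so 4594.6 s.
Converting: 4594.6 s = 76.6 minutes.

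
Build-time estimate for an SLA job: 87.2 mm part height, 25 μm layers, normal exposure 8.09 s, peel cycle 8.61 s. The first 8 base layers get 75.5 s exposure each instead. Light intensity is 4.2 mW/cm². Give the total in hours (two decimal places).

Number of layers: 87.2 / 0.025 → 3488 (rounded up).
Base layers: 8 × (75.5 + 8.61) → 672.88 s.
Normal layers = 3480 × (8.09 + 8.61), so 58116 s.
Total = 672.88 + 58116 = 58788.88 s = 16.33 hours.

16.33 hours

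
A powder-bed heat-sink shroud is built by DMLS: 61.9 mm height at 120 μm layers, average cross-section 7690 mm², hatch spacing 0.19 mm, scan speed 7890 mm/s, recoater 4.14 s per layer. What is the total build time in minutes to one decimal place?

79.7 minutes

Layers = ⌈61.9/0.12⌉ = 516.
Per-layer scan distance: 7690 / 0.19 → 40473.7 mm.
Per-layer scan time = 40473.7 / 7890, so 5.1297 s.
Per-layer time = 5.1297 + 4.14 = 9.2697 s.
Build time = 516 × 9.2697 = 4783.1652 s = 79.7 minutes.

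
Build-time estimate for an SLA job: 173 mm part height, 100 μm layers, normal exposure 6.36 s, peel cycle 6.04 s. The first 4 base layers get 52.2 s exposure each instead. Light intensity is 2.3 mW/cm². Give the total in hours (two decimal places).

6.01 hours

Number of layers: 173 / 0.1 → 1730 (rounded up).
Bottom layers = 4 × (52.2 + 6.04) = 232.96 s.
Remaining layers = 1726 × (6.36 + 6.04) = 21402.4 s.
Total = 232.96 + 21402.4 = 21635.36 s = 6.01 hours.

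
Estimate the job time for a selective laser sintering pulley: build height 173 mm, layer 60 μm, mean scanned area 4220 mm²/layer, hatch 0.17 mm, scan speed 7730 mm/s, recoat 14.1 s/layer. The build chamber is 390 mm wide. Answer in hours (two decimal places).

13.87 hours

Layers = ⌈173/0.06⌉ = 2884.
Per-layer scan distance: 4220 / 0.17 → 24823.5 mm.
Laser time per layer: 24823.5 / 7730 → 3.2113 s.
Layer cycle = 3.2113 + 14.1, so 17.3113 s.
Build time = 2884 × 17.3113 = 49925.7892 s = 13.87 hours.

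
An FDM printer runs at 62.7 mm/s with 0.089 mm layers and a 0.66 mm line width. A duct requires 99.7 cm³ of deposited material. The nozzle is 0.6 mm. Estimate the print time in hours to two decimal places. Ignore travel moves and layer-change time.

7.52 hours

Bead cross-section = 0.089 × 0.66, so 0.05874 mm².
Toolpath length = 99.7 cm³ / 0.05874 mm² = 99700 / 0.05874 = 1697310.2 mm.
Print-move time = 1697310.2 / 62.7 = 27070.3 s.
27070.3 s = 7.52 hours.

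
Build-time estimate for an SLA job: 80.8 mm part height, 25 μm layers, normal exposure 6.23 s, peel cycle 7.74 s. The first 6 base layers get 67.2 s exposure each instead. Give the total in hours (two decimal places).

12.64 hours

Layer count = ceil(80.8 / 0.025) = 3232.
Burn-in layers: 6 × (67.2 + 7.74) → 449.64 s.
Normal layers: 3226 × (6.23 + 7.74) → 45067.22 s.
Sum: 449.64 + 45067.22 = 45516.86 s → 12.64 hours.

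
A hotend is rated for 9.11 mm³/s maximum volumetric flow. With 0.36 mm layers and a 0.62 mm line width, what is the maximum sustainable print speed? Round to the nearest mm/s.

A = 0.36 × 0.62, so 0.2232 mm².
v_max = Q/A = 9.11/0.2232 = 40.82 mm/s → 41 mm/s.

41 mm/s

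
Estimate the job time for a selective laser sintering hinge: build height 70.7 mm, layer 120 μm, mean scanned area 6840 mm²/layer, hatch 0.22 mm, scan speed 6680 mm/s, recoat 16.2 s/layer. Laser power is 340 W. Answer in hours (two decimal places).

3.42 hours

Layers = ⌈70.7/0.12⌉ = 590.
Hatch length per layer = 6840 / 0.22, so 31090.9 mm.
Laser time per layer: 31090.9 / 6680 → 4.6543 s.
Layer cycle: 4.6543 + 16.2 → 20.8543 s.
590 layers × 20.8543 s/layer = 12304.037 s, i.e. 3.42 hours.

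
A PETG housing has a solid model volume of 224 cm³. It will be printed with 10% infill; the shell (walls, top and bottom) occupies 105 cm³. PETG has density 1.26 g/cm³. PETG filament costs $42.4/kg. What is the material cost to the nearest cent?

Interior volume: 224 − 105 → 119 cm³.
Infill volume: 0.10 × 119 → 11.9 cm³.
Total printed volume = 105 + 11.9 = 116.9 cm³.
Mass: 116.9 × 1.26 → 147.294 g.
At $42.4/kg: 147.294/1000 × 42.4 = $6.25.

$6.25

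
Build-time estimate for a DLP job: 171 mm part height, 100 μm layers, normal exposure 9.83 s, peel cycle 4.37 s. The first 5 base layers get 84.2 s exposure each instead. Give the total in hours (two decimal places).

Layers = ⌈171/0.1⌉ = 1710.
Bottom layers: 5 × (84.2 + 4.37) → 442.85 s.
Regular layers = 1705 × (9.83 + 4.37), so 24211 s.
Sum: 442.85 + 24211 = 24653.85 s → 6.85 hours.

6.85 hours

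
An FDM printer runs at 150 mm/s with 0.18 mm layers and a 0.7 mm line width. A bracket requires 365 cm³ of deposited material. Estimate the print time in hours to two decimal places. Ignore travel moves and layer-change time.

5.36 hours

Line area: 0.18 × 0.7 → 0.126 mm².
Path length: 365000 mm³ / 0.126 mm² → 2896825.4 mm.
Time extruding = 2896825.4 / 150 = 19312.2 s.
19312.2 s = 5.36 hours.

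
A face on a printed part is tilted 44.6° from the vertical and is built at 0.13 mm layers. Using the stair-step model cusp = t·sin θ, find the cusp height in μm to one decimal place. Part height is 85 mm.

91.3 μm

Cusp = layer height × sin(44.6°) = 0.13 × 0.7022 = 0.091286 mm = 91.3 μm.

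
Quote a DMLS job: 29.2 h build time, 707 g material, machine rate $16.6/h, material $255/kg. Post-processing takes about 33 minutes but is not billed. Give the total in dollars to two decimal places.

Machine cost: 16.6 × 29.2 → $484.72.
Feedstock cost: 255 × 707/1000 → $180.285.
Total = 484.72 + 180.285 = 665.005 ≈ $665.01.

$665.01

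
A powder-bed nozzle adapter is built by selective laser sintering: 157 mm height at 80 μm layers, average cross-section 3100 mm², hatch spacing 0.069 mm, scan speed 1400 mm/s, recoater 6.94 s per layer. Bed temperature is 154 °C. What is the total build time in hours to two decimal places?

21.28 hours

Number of layers: 157 / 0.08 → 1963 (rounded up).
Hatch length per layer: 3100 / 0.069 → 44927.5 mm.
Per-layer scan time: 44927.5 / 1400 → 32.0911 s.
Per-layer time = 32.0911 + 6.94, so 39.0311 s.
Build time = 1963 × 39.0311 = 76618.0493 s = 21.28 hours.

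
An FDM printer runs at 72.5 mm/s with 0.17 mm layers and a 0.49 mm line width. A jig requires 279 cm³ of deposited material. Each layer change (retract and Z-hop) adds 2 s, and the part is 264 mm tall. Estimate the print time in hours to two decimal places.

13.70 hours

Line area: 0.17 × 0.49 → 0.0833 mm².
Total extruded path = 279000/0.0833 = 3349339.7 mm.
Extrusion time = 3349339.7 / 72.5 = 46197.8 s.
Layer count = ceil(264 / 0.17) = 1553.
Non-print overhead = 1553 × 2 = 3106 s.
Altogether 46197.8 + 3106 = 49303.8 s, i.e. 13.70 hours.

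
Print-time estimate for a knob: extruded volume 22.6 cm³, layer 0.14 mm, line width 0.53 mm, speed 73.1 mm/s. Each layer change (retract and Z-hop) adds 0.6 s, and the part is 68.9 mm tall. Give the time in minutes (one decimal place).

74.4 minutes

Line area: 0.14 × 0.53 → 0.0742 mm².
Total extruded path = 22600/0.0742 = 304582.2 mm.
Print-move time: 304582.2 / 73.1 → 4166.7 s.
Layer count = ceil(68.9 / 0.14) = 493.
Layer-change overhead = 493 × 0.6, so 295.8 s.
Total = 4166.7 + 295.8 = 4462.5 s = 74.4 minutes.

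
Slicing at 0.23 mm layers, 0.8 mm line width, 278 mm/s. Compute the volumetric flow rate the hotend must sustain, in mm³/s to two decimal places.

Bead cross-section: 0.23 × 0.8 → 0.184 mm².
Volumetric flow = 278 × 0.184 = 51.15 mm³/s.

51.15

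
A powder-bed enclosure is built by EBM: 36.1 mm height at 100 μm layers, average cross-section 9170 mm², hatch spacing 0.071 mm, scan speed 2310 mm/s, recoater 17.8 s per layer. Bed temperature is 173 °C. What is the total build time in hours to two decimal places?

7.39 hours

Number of layers: 36.1 / 0.1 → 361 (rounded up).
Per-layer scan distance: 9170 / 0.071 → 129154.9 mm.
Scan time per layer = 129154.9 / 2310, so 55.9112 s.
Time per layer = 55.9112 + 17.8, so 73.7112 s.
Total: 361 × 73.7112 s = 26609.7432 s → 7.39 hours.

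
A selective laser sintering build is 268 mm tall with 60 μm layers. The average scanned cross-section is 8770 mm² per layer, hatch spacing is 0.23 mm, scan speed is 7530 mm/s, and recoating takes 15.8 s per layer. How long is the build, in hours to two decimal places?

25.89 hours

Layers = ⌈268/0.06⌉ = 4467.
Scan path per layer = 8770 / 0.23 = 38130.4 mm.
Laser time per layer: 38130.4 / 7530 → 5.0638 s.
Layer cycle = 5.0638 + 15.8, so 20.8638 s.
Total: 4467 × 20.8638 s = 93198.5946 s → 25.89 hours.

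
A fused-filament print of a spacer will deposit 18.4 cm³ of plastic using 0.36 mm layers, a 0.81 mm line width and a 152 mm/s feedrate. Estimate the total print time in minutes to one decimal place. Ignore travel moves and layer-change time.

Extrusion cross-section = 0.36 × 0.81 = 0.2916 mm².
Total extruded path = 18400/0.2916 = 63100.1 mm.
Extrusion time = 63100.1 / 152, so 415.1 s.
In the requested units: 415.1 s = 6.9 minutes.

6.9 minutes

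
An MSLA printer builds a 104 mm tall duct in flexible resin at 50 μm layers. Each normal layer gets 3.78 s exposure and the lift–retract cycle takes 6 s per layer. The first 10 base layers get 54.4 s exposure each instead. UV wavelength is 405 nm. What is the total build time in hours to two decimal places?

5.79 hours

Number of layers: 104 / 0.05 → 2080 (rounded up).
Base layers: 10 × (54.4 + 6) → 604 s.
Regular layers = 2070 × (3.78 + 6) = 20244.6 s.
Total = 604 + 20244.6 = 20848.6 s = 5.79 hours.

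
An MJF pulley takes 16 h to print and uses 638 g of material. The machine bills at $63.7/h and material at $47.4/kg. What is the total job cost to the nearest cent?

Machine-time cost = 63.7 × 16 = $1019.20.
Material cost: 47.4 × 638/1000 → $30.2412.
Job cost: 1019.20 + 30.2412 = 1049.4412 ≈ $1049.44.

$1049.44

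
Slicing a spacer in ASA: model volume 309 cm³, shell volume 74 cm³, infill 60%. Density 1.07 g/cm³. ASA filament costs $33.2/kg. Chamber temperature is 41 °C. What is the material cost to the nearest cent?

$7.64

Infill region: 309 − 74 → 235 cm³.
Infill volume: 0.60 × 235 → 141 cm³.
Total extruded = 74 + 141, so 215 cm³.
Mass = 215 × 1.07 = 230.05 g.
At $33.2/kg: 230.05/1000 × 33.2 = $7.64.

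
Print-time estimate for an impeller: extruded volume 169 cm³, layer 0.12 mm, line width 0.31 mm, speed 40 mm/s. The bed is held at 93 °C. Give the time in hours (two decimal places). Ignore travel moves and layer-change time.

31.55 hours

Extrusion cross-section: 0.12 × 0.31 → 0.0372 mm².
Total extruded path = 169000/0.0372 = 4543010.8 mm.
Print-move time: 4543010.8 / 40 → 113575.3 s.
That's 113575.3 s → 31.55 hours.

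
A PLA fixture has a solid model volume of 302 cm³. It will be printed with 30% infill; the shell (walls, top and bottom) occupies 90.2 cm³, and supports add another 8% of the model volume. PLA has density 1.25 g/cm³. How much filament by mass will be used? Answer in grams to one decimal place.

Interior volume = 302 − 90.2, so 211.8 cm³.
Infill deposited = 0.30 × 211.8, so 63.54 cm³.
Support: 0.08 × 302 → 24.16 cm³.
Total extruded = 90.2 + 63.54 + 24.16, so 177.9 cm³.
Mass: 177.9 × 1.25 → 222.375 g.

222.4 g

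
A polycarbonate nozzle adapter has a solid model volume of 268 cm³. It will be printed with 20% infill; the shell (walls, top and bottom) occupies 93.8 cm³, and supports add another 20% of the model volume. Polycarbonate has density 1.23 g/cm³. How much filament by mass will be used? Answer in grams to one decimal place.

224.2 g

Interior volume = 268 − 93.8 = 174.2 cm³.
Infill volume = 0.20 × 174.2 = 34.84 cm³.
Support = 0.20 × 268 = 53.6 cm³.
Total printed volume: 93.8 + 34.84 + 53.6 → 182.24 cm³.
Mass = 182.24 × 1.23 = 224.1552 g.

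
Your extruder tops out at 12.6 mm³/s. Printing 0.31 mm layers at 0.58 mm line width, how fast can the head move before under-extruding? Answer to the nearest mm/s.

70 mm/s

A = 0.31 × 0.58 = 0.1798 mm².
v_max = Q/A = 12.6/0.1798 = 70.08 mm/s → 70 mm/s.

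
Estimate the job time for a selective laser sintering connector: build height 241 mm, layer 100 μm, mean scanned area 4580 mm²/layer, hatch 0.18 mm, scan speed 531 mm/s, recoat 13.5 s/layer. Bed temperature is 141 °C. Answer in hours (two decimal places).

Layer count = ceil(241 / 0.1) = 2410.
Scan path per layer = 4580 / 0.18, so 25444.4 mm.
Per-layer scan time = 25444.4 / 531 = 47.9179 s.
Per-layer time = 47.9179 + 13.5, so 61.4179 s.
Build time = 2410 × 61.4179 = 148017.139 s = 41.12 hours.

41.12 hours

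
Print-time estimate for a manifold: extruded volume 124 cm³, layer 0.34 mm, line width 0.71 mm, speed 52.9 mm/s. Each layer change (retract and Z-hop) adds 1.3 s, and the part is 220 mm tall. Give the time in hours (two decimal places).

2.93 hours

Line area = 0.34 × 0.71 = 0.2414 mm².
Path length: 124000 mm³ / 0.2414 mm² → 513670.3 mm.
Print-move time: 513670.3 / 52.9 → 9710.2 s.
Number of layers: 220 / 0.34 → 648 (rounded up).
Layer-change overhead = 648 × 1.3, so 842.4 s.
Altogether 9710.2 + 842.4 = 10552.6 s, i.e. 2.93 hours.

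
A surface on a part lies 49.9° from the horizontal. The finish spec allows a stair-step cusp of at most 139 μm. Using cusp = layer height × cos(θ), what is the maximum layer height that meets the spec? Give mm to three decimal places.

cos(49.9°) = 0.6441; t_max = 0.139/0.6441 = 0.216 mm.

0.216 mm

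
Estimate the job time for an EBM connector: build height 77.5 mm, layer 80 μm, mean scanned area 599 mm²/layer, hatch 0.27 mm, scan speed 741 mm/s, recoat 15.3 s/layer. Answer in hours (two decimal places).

4.92 hours

Layer count = ceil(77.5 / 0.08) = 969.
Scan path per layer = 599 / 0.27, so 2218.5 mm.
Per-layer scan time = 2218.5 / 741, so 2.9939 s.
Time per layer: 2.9939 + 15.3 → 18.2939 s.
969 layers × 18.2939 s/layer = 17726.7891 s, i.e. 4.92 hours.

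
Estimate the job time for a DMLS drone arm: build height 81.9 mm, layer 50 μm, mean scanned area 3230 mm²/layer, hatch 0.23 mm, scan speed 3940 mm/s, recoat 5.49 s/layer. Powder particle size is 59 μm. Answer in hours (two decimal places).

4.12 hours

Layer count = ceil(81.9 / 0.05) = 1638.
Hatch length per layer = 3230 / 0.23 = 14043.5 mm.
Laser time per layer: 14043.5 / 3940 → 3.5643 s.
Time per layer: 3.5643 + 5.49 → 9.0543 s.
Total: 1638 × 9.0543 s = 14830.9434 s → 4.12 hours.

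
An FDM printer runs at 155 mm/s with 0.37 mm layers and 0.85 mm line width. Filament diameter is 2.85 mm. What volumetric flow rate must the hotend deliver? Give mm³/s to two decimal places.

Bead cross-section = 0.37 × 0.85, so 0.3145 mm².
Q = v·A = 155 × 0.3145 = 48.75 mm³/s.

48.75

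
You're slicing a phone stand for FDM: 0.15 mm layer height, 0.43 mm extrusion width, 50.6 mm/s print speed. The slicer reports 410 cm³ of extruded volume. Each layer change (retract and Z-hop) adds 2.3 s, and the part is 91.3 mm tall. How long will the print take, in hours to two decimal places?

Line area: 0.15 × 0.43 → 0.0645 mm².
Total extruded path = 410000/0.0645 = 6356589.1 mm.
Time extruding = 6356589.1 / 50.6, so 125624.3 s.
Number of layers: 91.3 / 0.15 → 609 (rounded up).
Non-print overhead: 609 × 2.3 → 1400.7 s.
Total = 125624.3 + 1400.7 = 127025 s = 35.28 hours.

35.28 hours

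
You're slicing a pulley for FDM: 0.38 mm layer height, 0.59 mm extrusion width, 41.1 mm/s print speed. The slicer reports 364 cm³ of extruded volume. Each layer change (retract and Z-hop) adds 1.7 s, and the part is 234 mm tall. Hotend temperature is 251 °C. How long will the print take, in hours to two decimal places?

Extrusion cross-section: 0.38 × 0.59 → 0.2242 mm².
Total extruded path = 364000/0.2242 = 1623550.4 mm.
Time extruding = 1623550.4 / 41.1 = 39502.4 s.
Layer count = ceil(234 / 0.38) = 616.
Z-hop total = 616 × 1.7, so 1047.2 s.
Altogether 39502.4 + 1047.2 = 40549.6 s, i.e. 11.26 hours.

11.26 hours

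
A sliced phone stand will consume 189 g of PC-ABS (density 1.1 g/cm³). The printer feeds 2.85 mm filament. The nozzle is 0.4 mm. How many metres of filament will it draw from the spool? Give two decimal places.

Extruded volume: 189/1.1 = 171.8182 cm³ (171818.2 mm³).
Cross-section of 2.85 mm filament: π·(2.85/2)² = 6.3794 mm².
L = V/A = 171818.2/6.3794 = 26933.29 mm → 26.93 m.

26.93 m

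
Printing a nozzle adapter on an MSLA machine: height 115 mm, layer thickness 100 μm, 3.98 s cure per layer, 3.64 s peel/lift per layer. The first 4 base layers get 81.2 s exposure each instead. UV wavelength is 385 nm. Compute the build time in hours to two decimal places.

2.52 hours

Layer count = ceil(115 / 0.1) = 1150.
Bottom layers: 4 × (81.2 + 3.64) → 339.36 s.
Normal layers = 1146 × (3.98 + 3.64), so 8732.52 s.
Sum: 339.36 + 8732.52 = 9071.88 s → 2.52 hours.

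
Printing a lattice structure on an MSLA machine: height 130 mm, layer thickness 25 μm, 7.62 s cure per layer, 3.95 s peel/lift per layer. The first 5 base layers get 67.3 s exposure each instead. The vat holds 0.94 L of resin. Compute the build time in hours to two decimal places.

16.80 hours

Layers = ⌈130/0.025⌉ = 5200.
Base layers = 5 × (67.3 + 3.95) = 356.25 s.
Remaining layers = 5195 × (7.62 + 3.95), so 60106.15 s.
Total = 356.25 + 60106.15 = 60462.4 s = 16.80 hours.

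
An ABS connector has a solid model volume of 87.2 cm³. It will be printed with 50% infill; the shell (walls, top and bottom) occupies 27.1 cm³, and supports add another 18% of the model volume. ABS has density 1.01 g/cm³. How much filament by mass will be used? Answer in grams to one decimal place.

73.6 g

Infill region = 87.2 − 27.1 = 60.1 cm³.
Deposited infill = 0.50 × 60.1, so 30.05 cm³.
Support = 0.18 × 87.2, so 15.696 cm³.
Total extruded: 27.1 + 30.05 + 15.696 → 72.846 cm³.
Mass = 72.846 × 1.01 = 73.57446 g.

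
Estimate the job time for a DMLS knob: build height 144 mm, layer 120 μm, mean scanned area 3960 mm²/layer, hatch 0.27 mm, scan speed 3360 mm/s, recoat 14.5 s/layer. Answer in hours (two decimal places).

Number of layers: 144 / 0.12 → 1200 (rounded up).
Hatch length per layer: 3960 / 0.27 → 14666.7 mm.
Per-layer scan time = 14666.7 / 3360, so 4.3651 s.
Layer cycle = 4.3651 + 14.5 = 18.8651 s.
Build time = 1200 × 18.8651 = 22638.12 s = 6.29 hours.

6.29 hours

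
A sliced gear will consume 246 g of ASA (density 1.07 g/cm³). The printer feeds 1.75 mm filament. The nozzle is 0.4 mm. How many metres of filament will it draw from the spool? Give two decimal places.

95.58 m

Extruded volume: 246/1.07 = 229.9065 cm³ (229906.5 mm³).
A = π r² = π × 0.875² = 2.4053 mm².
L = V/A = 229906.5/2.4053 = 95583.3 mm → 95.58 m.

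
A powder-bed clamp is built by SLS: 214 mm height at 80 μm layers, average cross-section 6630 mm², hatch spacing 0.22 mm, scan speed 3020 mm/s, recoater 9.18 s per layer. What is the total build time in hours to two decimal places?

Number of layers: 214 / 0.08 → 2675 (rounded up).
Scan path per layer = 6630 / 0.22 = 30136.4 mm.
Laser time per layer: 30136.4 / 3020 → 9.9789 s.
Per-layer time: 9.9789 + 9.18 → 19.1589 s.
Total: 2675 × 19.1589 s = 51250.0575 s → 14.24 hours.

14.24 hours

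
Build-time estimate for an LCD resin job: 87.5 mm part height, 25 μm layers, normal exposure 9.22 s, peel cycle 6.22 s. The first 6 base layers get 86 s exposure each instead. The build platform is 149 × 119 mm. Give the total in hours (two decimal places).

15.14 hours

Number of layers: 87.5 / 0.025 → 3500 (rounded up).
Base layers = 6 × (86 + 6.22) = 553.32 s.
Normal layers = 3494 × (9.22 + 6.22), so 53947.36 s.
Sum: 553.32 + 53947.36 = 54500.68 s → 15.14 hours.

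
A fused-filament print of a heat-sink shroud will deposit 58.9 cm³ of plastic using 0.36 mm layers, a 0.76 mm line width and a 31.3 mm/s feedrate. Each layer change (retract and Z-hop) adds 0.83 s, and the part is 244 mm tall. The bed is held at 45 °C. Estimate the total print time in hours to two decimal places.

2.07 hours

Line area: 0.36 × 0.76 → 0.2736 mm².
Path length: 58900 mm³ / 0.2736 mm² → 215277.8 mm.
Print-move time: 215277.8 / 31.3 → 6877.9 s.
Number of layers: 244 / 0.36 → 678 (rounded up).
Z-hop total: 678 × 0.83 → 562.74 s.
Altogether 6877.9 + 562.74 = 7440.64 s, i.e. 2.07 hours.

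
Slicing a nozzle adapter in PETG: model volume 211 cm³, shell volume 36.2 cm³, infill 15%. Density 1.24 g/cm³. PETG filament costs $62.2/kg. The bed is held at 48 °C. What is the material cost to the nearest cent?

Volume inside the shell = 211 − 36.2, so 174.8 cm³.
Deposited infill = 0.15 × 174.8 = 26.22 cm³.
Deposited volume = 36.2 + 26.22, so 62.42 cm³.
Mass = 62.42 × 1.24, so 77.4008 g.
At $62.2/kg: 77.4008/1000 × 62.2 = $4.81.

$4.81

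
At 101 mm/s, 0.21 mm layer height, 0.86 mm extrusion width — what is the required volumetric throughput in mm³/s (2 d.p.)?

18.24

A = 0.21 × 0.86 = 0.1806 mm².
Volumetric flow = 101 × 0.1806 = 18.24 mm³/s.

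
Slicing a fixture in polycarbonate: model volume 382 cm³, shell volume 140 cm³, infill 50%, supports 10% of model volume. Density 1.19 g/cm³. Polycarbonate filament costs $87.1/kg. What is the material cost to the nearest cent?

$31.01

Infill region: 382 − 140 → 242 cm³.
Deposited infill = 0.50 × 242 = 121 cm³.
Support: 0.10 × 382 → 38.2 cm³.
Total extruded = 140 + 121 + 38.2 = 299.2 cm³.
Mass: 299.2 × 1.19 → 356.048 g.
Cost = 356.048 g / 1000 × $87.1/kg = $31.01.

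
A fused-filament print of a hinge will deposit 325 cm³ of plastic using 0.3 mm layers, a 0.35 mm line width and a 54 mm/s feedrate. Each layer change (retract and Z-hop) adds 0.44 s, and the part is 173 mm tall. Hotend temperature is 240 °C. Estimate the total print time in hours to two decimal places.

Line area = 0.3 × 0.35 = 0.105 mm².
Toolpath length = 325 cm³ / 0.105 mm² = 325000 / 0.105 = 3095238.1 mm.
Time extruding = 3095238.1 / 54, so 57319.2 s.
Layers = ⌈173/0.3⌉ = 577.
Layer-change overhead = 577 × 0.44, so 253.88 s.
Total = 57319.2 + 253.88 = 57573.08 s = 15.99 hours.

15.99 hours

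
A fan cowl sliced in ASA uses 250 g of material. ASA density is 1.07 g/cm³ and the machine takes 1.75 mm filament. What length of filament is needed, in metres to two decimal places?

97.14 m

Volume = 250 g / 1.07 g·cm⁻³ = 233.6449 cm³ = 233644.9 mm³.
A = π r² = π × 0.875² = 2.4053 mm².
L = V/A = 233644.9/2.4053 = 97137.53 mm → 97.14 m.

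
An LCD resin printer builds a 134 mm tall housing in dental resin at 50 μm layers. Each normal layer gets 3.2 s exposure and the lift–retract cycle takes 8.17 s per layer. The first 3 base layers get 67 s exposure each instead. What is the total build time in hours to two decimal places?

Layer count = ceil(134 / 0.05) = 2680.
Bottom layers: 3 × (67 + 8.17) → 225.51 s.
Regular layers: 2677 × (3.2 + 8.17) → 30437.49 s.
Sum: 225.51 + 30437.49 = 30663 s → 8.52 hours.

8.52 hours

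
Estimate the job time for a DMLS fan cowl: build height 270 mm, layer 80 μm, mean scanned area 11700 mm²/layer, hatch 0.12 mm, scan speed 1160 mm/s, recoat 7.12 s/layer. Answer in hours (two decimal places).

85.47 hours

Number of layers: 270 / 0.08 → 3375 (rounded up).
Per-layer scan distance: 11700 / 0.12 → 97500 mm.
Per-layer scan time = 97500 / 1160 = 84.0517 s.
Per-layer time = 84.0517 + 7.12 = 91.1717 s.
Total: 3375 × 91.1717 s = 307704.4875 s → 85.47 hours.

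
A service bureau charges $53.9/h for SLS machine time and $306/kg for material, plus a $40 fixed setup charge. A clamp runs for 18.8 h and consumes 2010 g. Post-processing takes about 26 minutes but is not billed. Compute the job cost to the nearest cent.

$1668.38

Time charge = 53.9 × 18.8, so $1013.32.
Feedstock cost = 306 × 2010/1000 = $615.06.
Adding setup: 1013.32 + 615.06 + 40 → $1668.38.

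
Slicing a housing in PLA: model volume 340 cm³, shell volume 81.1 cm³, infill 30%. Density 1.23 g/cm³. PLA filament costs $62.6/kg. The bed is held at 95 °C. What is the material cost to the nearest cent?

Volume inside the shell = 340 − 81.1, so 258.9 cm³.
Infill deposited = 0.30 × 258.9, so 77.67 cm³.
Deposited volume = 81.1 + 77.67 = 158.77 cm³.
Mass = 158.77 × 1.23 = 195.2871 g.
At $62.6/kg: 195.2871/1000 × 62.6 = $12.22.

$12.22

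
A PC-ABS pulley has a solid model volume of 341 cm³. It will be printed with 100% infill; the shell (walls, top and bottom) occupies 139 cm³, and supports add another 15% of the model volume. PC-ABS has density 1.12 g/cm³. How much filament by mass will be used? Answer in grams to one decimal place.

439.2 g

Interior volume = 341 − 139 = 202 cm³.
Infill deposited = 1.00 × 202 = 202 cm³.
Support = 0.15 × 341, so 51.15 cm³.
Total extruded = 139 + 202 + 51.15, so 392.15 cm³.
Mass: 392.15 × 1.12 → 439.208 g.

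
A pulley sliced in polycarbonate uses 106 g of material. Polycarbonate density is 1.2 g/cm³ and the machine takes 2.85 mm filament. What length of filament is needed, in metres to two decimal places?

13.85 m

Extruded volume: 106/1.2 = 88.3333 cm³ (88333.3 mm³).
Cross-section of 2.85 mm filament: π·(2.85/2)² = 6.3794 mm².
L = V/A = 88333.3/6.3794 = 13846.65 mm → 13.85 m.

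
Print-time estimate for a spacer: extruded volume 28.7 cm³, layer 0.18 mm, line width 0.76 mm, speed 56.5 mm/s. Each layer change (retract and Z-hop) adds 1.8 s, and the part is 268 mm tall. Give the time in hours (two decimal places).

1.78 hours

Line area = 0.18 × 0.76 = 0.1368 mm².
Path length: 28700 mm³ / 0.1368 mm² → 209795.3 mm.
Print-move time: 209795.3 / 56.5 → 3713.2 s.
Layers = ⌈268/0.18⌉ = 1489.
Layer-change overhead: 1489 × 1.8 → 2680.2 s.
Altogether 3713.2 + 2680.2 = 6393.4 s, i.e. 1.78 hours.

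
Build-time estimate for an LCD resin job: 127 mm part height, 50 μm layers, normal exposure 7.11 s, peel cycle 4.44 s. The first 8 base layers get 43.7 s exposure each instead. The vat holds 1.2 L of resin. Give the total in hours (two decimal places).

Number of layers: 127 / 0.05 → 2540 (rounded up).
Base layers = 8 × (43.7 + 4.44), so 385.12 s.
Remaining layers = 2532 × (7.11 + 4.44), so 29244.6 s.
Sum: 385.12 + 29244.6 = 29629.72 s → 8.23 hours.

8.23 hours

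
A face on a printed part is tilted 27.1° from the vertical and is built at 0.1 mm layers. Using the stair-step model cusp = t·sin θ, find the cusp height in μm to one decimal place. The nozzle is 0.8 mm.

45.6 μm

Cusp = layer height × sin(27.1°) = 0.1 × 0.4555 = 0.04555 mm = 45.6 μm.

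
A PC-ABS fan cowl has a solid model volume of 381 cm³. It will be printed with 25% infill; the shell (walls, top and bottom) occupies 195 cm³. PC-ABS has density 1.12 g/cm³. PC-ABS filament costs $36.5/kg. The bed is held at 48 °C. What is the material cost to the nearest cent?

Interior volume = 381 − 195, so 186 cm³.
Infill deposited: 0.25 × 186 → 46.5 cm³.
Total extruded = 195 + 46.5, so 241.5 cm³.
Mass = 241.5 × 1.12, so 270.48 g.
Cost = 270.48 g / 1000 × $36.5/kg = $9.87.

$9.87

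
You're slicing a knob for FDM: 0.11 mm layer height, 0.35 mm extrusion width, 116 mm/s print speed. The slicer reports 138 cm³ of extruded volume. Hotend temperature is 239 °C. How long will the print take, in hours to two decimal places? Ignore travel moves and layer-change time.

8.58 hours

Bead cross-section = 0.11 × 0.35, so 0.0385 mm².
Toolpath length = 138 cm³ / 0.0385 mm² = 138000 / 0.0385 = 3584415.6 mm.
Extrusion time = 3584415.6 / 116 = 30900.1 s.
30900.1 s = 8.58 hours.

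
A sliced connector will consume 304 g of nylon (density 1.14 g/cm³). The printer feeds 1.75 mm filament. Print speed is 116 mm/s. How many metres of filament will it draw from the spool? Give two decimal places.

110.87 m

Volume = 304 g / 1.14 g·cm⁻³ = 266.6667 cm³ = 266666.7 mm³.
A = π r² = π × 0.875² = 2.4053 mm².
L = V/A = 266666.7/2.4053 = 110866.3 mm → 110.87 m.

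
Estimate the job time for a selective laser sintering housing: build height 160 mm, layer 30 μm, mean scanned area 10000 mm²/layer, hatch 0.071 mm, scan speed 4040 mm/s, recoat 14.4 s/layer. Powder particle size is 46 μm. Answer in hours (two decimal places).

Layer count = ceil(160 / 0.03) = 5334.
Scan path per layer = 10000 / 0.071 = 140845.1 mm.
Laser time per layer = 140845.1 / 4040 = 34.8626 s.
Per-layer time = 34.8626 + 14.4, so 49.2626 s.
5334 layers × 49.2626 s/layer = 262766.7084 s, i.e. 72.99 hours.

72.99 hours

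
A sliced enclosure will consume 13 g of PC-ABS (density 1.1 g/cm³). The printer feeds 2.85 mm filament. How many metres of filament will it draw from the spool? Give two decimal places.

1.85 m

Volume = 13 g / 1.1 g·cm⁻³ = 11.8182 cm³ = 11818.2 mm³.
A = π r² = π × 1.425² = 6.3794 mm².
Length = 11818.2 / 6.3794 = 1852.56 mm = 1.85 m.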